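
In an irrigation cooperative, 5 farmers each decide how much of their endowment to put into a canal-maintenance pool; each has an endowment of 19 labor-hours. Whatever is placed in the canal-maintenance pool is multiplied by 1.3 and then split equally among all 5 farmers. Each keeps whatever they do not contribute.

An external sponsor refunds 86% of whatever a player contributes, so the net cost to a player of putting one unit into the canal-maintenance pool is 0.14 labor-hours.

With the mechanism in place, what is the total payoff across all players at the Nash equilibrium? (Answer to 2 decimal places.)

The effective private return per unit is now (1.3/5) / 0.14 = 1.8571 > 1, so every player's dominant strategy flips to full contribution.
At the Nash equilibrium everyone contributes 19. Group total payoff = 5 × (19 × 0.86 + 1.3 × 19) = 205.20.

205.20 labor-hours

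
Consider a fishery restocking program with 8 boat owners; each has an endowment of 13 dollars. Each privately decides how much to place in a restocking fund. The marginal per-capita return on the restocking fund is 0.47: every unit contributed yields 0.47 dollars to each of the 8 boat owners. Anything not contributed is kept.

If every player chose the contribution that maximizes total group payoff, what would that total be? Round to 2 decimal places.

Each contributed unit returns 3.760 to the group as a whole (0.47 to each of 8 players), which exceeds 1, so the social optimum is full contribution: group total = 3.760 × 104 = 391.04.

391.04 dollars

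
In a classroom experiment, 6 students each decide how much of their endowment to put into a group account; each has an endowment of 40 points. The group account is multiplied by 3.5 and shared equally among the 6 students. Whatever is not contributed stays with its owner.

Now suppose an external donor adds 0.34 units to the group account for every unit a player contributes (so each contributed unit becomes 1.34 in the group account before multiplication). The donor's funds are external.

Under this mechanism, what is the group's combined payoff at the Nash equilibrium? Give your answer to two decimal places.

The effective private return is 3.5 × 1.34 / 6 = 0.7817, which is still under 1, so the mechanism doesn't change anyone's dominant strategy: zero contribution.
At the Nash equilibrium no one contributes; group total payoff = 6 × 40 = 240.

240.00 points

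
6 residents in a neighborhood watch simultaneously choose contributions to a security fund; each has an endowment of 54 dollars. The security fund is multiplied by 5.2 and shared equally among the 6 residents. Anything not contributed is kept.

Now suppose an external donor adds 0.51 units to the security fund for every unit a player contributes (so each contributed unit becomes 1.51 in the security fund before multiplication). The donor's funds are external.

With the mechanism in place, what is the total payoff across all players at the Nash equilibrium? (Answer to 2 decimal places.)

2544.05 dollars

The effective private return per unit is now 5.2 × 1.51 / 6 = 1.3087 > 1, so every player's dominant strategy flips to full contribution.
So the Nash equilibrium is full contribution by all 6; the group earns 5.2 × 1.51 × 324 = 2544.05.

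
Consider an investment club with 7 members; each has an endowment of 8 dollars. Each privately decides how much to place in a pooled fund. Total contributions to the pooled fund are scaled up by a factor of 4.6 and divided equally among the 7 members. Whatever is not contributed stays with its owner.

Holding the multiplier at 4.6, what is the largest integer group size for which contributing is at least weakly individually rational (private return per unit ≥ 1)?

Private return per unit is 4.6/(group size), which is ≥ 1 whenever the group size is ≤ 4.6.
The largest such integer is 4.

4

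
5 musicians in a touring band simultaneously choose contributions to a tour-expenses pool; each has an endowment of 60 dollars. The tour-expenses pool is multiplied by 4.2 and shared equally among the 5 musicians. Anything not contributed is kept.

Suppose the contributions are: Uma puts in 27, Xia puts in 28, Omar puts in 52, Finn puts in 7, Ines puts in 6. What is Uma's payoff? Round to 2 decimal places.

Total contributed: 27 + 28 + 52 + 7 + 6 = 120.
Each receives 4.2 × 120 / 5 = 100.80 from the tour-expenses pool.
Uma keeps 60 − 27 = 33, so Uma's payoff is 33 + 100.80 = 133.80.

133.80 dollars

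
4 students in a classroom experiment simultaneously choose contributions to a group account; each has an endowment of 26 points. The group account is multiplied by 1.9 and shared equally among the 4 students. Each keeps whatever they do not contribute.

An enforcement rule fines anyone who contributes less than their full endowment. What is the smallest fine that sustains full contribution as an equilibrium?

Given the others contribute fully, the best deviation is to contribute 0 (any partial contribution still incurs the fine and gives up units whose private return 0.4750 is below 1).
Deviating from 26 to 0 saves 26 points but forfeits the deviator's share of the drop in the group account: 1.9/4 × 26 = 12.35.
So the deviation gain is 26 − 12.35 = 13.65, and the fine must be at least 13.65 points to wipe it out.

13.65 points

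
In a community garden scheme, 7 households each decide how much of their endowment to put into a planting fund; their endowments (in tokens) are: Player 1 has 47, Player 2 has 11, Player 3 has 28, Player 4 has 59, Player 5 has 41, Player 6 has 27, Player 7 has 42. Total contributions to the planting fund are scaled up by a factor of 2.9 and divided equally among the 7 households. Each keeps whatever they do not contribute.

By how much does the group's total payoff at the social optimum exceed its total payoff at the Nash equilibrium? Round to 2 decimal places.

484.50 tokens

The private return per contributed unit is 2.9/7 = 0.4143 < 1 for every player regardless of endowment, so the Nash equilibrium is zero contribution and the group total is Σ E_j = 47 + 11 + 28 + 59 + 41 + 27 + 42 = 255.
Each contributed unit returns 2.900 to the group, so the social optimum is full contribution by everyone: group total = 2.900 × 255 = 739.50.
Efficiency loss = (2.900 − 1) × 255 = 484.50.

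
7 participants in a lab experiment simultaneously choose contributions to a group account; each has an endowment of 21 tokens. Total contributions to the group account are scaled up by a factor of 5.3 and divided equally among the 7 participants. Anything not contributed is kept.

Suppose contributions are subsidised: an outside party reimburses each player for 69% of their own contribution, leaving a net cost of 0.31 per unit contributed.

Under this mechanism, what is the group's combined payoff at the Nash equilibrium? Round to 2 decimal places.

With the mechanism, a contributed unit returns (5.3/7) / 0.31 = 2.4424 per unit of net cost to the contributor — now above 1 — so contributing fully is weakly dominant for every player.
So the Nash equilibrium is full contribution by all 7; the group earns 7 × (21 × 0.69 + 5.3 × 21) = 880.53.

880.53 tokens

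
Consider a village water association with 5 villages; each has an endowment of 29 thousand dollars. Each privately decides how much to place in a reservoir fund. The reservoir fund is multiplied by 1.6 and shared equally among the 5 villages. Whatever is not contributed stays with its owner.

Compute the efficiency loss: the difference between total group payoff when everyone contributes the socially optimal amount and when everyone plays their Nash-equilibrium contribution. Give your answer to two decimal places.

Each contributed unit returns 1.6/5 = 0.3200 to its contributor — below 1 — so contributing 0 is dominant for every player. At the Nash equilibrium everyone keeps their 29, and the group total is 5 × 29 = 145.
Each contributed unit returns 1.600 to the group as a whole (0.3200 to each of 5 players), which exceeds 1, so the social optimum is full contribution: group total = 1.600 × 145 = 232.00.
Efficiency loss = 232.00 − 145 = 87.00.

87.00 thousand dollars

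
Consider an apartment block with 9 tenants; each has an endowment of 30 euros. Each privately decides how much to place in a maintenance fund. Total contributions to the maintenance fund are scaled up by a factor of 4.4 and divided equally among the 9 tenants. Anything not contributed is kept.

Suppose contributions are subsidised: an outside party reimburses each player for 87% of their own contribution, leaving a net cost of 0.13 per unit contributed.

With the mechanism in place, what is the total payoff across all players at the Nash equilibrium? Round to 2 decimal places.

1422.90 euros

The effective private return per unit is now (4.4/9) / 0.13 = 3.7607 > 1, so every player's dominant strategy flips to full contribution.
So the Nash equilibrium is full contribution by all 9; the group earns 9 × (30 × 0.87 + 4.4 × 30) = 1422.90.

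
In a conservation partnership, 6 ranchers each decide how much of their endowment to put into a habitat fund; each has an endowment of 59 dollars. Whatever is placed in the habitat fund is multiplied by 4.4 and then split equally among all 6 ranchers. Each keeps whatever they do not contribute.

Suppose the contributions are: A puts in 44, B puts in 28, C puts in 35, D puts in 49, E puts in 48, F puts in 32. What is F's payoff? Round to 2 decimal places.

Total contributed: 44 + 28 + 35 + 49 + 48 + 32 = 236.
Each receives 4.4 × 236 / 6 = 173.07 from the habitat fund.
F keeps 59 − 32 = 27, so F's payoff is 27 + 173.07 = 200.07.

200.07 dollars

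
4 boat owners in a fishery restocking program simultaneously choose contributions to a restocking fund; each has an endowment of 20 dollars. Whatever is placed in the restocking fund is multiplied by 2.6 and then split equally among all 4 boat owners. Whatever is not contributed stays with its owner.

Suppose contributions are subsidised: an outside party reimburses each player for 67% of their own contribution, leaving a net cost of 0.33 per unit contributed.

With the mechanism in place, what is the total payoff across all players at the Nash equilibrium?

261.60 dollars

The effective private return per unit is now (2.6/4) / 0.33 = 1.9697 > 1, so every player's dominant strategy flips to full contribution.
At the Nash equilibrium everyone contributes 20. Group total payoff = 4 × (20 × 0.67 + 2.6 × 20) = 261.60.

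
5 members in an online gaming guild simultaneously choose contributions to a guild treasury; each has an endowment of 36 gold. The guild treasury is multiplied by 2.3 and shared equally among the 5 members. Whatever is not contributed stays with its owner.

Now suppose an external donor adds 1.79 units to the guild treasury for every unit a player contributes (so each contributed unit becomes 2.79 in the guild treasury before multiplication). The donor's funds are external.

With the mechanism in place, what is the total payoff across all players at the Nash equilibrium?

With the mechanism, a contributed unit returns 2.3 × 2.79 / 5 = 1.2834 per unit of net cost to the contributor — now above 1 — so contributing fully is weakly dominant for every player.
So the Nash equilibrium is full contribution by all 5; the group earns 2.3 × 2.79 × 180 = 1155.06.

1155.06 gold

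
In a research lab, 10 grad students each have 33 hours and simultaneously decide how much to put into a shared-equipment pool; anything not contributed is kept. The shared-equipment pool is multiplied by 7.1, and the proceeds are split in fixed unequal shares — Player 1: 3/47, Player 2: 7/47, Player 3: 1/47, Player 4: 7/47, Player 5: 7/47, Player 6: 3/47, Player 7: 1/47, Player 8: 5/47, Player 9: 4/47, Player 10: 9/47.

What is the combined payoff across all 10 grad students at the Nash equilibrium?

Each unit j contributes comes back to j as 7.1 × (j's share), so j prefers to contribute only if that share exceeds 1/7.1 = 0.1408; otherwise keeping the unit dominates.
Player 2, Player 4, Player 5 and Player 10 are above the threshold, contributing 33 each; the remaining 6 contribute 0. Total contributed: 132.
The shared-equipment pool pays out 7.1 × 132 = 937.20 in total (split across the unequal shares, but the aggregate is all that matters for the group sum).
The 6 free-riders keep 33 each, adding 198. Group total = 198 + 937.20 = 1135.20.

1135.20 hours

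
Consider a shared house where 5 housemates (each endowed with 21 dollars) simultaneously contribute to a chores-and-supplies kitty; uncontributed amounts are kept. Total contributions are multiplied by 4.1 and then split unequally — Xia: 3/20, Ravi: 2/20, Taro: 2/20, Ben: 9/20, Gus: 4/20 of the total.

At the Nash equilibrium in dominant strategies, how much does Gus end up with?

Player j's private return per contributed unit is 4.1 × (j's share). Contributing is weakly dominant for j when that share is at least 1/4.1 = 0.2439, and contributing 0 is dominant otherwise.
The only share above 0.2439 is Ben's 9/20, contributing 21; the remaining 4 contribute 0. Total contributed: 21.
Gus keeps 21 and receives 4.1 × 21 × 4/20 = 17.22 from the chores-and-supplies kitty, for a payoff of 38.22.

38.22 dollars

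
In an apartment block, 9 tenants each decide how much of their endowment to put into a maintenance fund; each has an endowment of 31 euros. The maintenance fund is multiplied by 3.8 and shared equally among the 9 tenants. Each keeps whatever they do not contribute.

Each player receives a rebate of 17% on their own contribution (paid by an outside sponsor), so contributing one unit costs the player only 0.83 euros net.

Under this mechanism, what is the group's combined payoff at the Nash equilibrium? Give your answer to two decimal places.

279.00 euros

The effective private return is (3.8/9) / 0.83 = 0.5087, which is still under 1, so the mechanism doesn't change anyone's dominant strategy: zero contribution.
Everyone keeps their endowment and the group total is 9 × 31 = 279.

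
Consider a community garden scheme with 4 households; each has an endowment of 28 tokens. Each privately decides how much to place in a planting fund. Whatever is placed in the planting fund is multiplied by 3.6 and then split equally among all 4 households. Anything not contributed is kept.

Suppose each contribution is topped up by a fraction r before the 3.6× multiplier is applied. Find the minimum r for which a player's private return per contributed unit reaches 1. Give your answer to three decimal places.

With matching at rate r, one contributed unit becomes (1 + r) in the planting fund and returns 3.6 × (1 + r) / 4 to the contributor.
Setting this equal to 1: 1 + r = 4/3.6 = 1.1111.
So the minimum matching rate is r = 1.1111 − 1 = 0.111.

0.111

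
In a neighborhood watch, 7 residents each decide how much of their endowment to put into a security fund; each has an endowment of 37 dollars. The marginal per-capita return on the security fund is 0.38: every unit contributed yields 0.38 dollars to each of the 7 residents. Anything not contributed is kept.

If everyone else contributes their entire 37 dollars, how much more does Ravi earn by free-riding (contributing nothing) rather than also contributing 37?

Switching from a contribution of 37 to 0 lets Ravi keep an extra 37 dollars, but lowers the security fund by 37, which costs Ravi their own share of that drop: 0.38 × 37 = 14.06.
Net gain = 37 − 14.06 = 22.94. The private return per contributed unit (0.38) is below 1, so free-riding is indeed the best response regardless of what the others do.

22.94 dollars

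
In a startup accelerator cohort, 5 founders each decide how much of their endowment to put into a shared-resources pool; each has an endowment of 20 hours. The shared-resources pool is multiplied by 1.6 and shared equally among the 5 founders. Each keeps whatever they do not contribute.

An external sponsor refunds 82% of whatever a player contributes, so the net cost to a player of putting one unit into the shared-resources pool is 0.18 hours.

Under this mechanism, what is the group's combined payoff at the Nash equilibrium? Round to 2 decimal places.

With the mechanism, a contributed unit returns (1.6/5) / 0.18 = 1.7778 per unit of net cost to the contributor — now above 1 — so contributing fully is weakly dominant for every player.
At the Nash equilibrium everyone contributes 20. Group total payoff = 5 × (20 × 0.82 + 1.6 × 20) = 242.00.

242.00 hours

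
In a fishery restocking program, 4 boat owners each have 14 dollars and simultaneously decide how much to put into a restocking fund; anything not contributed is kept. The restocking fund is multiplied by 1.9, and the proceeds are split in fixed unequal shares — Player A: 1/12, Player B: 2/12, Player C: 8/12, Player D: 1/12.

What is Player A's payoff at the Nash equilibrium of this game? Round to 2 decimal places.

16.22 dollars

For player j, contributing a unit is worthwhile iff 1.9 × (j's share) ≥ 1, i.e. iff j's share is at least 0.5263.
Only Player C (8/12) clears that bar, contributing 14; the remaining 3 contribute 0. Total contributed: 14.
Player A keeps 14 and receives 1.9 × 14 × 1/12 = 2.22 from the restocking fund, for a payoff of 16.22.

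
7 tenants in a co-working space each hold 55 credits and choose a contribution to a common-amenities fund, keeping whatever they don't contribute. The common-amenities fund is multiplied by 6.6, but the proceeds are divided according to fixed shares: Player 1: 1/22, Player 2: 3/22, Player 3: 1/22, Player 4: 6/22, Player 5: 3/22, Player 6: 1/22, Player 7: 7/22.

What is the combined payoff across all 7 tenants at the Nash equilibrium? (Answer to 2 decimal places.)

1001.00 credits

Each unit j contributes comes back to j as 6.6 × (j's share), so j prefers to contribute only if that share exceeds 1/6.6 = 0.1515; otherwise keeping the unit dominates.
The shares above 0.1515 belong to Player 4 and Player 7, contributing 55 each; the remaining 5 contribute 0. Total contributed: 110.
The common-amenities fund pays out 6.6 × 110 = 726.00 in total (split across the unequal shares, but the aggregate is all that matters for the group sum).
The 5 free-riders keep 55 each, adding 275. Group total = 275 + 726.00 = 1001.00.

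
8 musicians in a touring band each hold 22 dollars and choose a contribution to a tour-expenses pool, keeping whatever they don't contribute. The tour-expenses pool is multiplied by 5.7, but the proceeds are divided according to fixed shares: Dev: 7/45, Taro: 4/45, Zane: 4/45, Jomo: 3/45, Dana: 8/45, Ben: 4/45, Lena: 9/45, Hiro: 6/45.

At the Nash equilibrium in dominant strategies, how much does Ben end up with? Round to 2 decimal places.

44.29 dollars

For player j, contributing a unit is worthwhile iff 5.7 × (j's share) ≥ 1, i.e. iff j's share is at least 0.1754.
Dana and Lena clear that bar, contributing 22 each; the remaining 6 contribute 0. Total contributed: 44.
Ben keeps 22 and receives 5.7 × 44 × 4/45 = 22.29 from the tour-expenses pool, for a payoff of 44.29.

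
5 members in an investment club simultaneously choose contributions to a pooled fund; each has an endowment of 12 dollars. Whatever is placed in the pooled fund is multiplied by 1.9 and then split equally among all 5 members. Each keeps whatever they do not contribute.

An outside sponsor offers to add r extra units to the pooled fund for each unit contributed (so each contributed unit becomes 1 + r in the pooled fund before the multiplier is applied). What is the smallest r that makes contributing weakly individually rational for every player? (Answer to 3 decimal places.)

1.632

With matching at rate r, one contributed unit becomes (1 + r) in the pooled fund and returns 1.9 × (1 + r) / 5 to the contributor.
Setting this equal to 1: 1 + r = 5/1.9 = 2.6316.
So the minimum matching rate is r = 2.6316 − 1 = 1.632.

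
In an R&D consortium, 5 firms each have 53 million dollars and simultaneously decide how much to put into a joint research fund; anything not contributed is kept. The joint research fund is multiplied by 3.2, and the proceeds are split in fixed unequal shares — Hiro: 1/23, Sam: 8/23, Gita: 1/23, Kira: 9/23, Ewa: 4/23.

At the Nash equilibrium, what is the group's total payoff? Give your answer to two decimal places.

Player j's private return per contributed unit is 3.2 × (j's share). Contributing is weakly dominant for j when that share is at least 1/3.2 = 0.3125, and contributing 0 is dominant otherwise.
Sam and Kira are above the threshold, contributing 53 each; the remaining 3 contribute 0. Total contributed: 106.
The joint research fund pays out 3.2 × 106 = 339.20 in total (split across the unequal shares, but the aggregate is all that matters for the group sum).
The 3 free-riders keep 53 each, adding 159. Group total = 159 + 339.20 = 498.20.

498.20 million dollars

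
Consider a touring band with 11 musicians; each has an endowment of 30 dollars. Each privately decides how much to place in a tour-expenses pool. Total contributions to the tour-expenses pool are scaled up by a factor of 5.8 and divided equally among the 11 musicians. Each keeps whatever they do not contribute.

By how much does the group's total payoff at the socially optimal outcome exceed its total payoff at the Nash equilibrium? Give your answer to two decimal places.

Each contributed unit returns 5.8/11 = 0.5273 to its contributor — below 1 — so contributing 0 is dominant for every player. At the Nash equilibrium everyone keeps their 30, and the group total is 11 × 30 = 330.
Each contributed unit returns 5.800 to the group as a whole (0.5273 to each of 11 players), which exceeds 1, so the social optimum is full contribution: group total = 5.800 × 330 = 1914.00.
Efficiency loss = 1914.00 − 330 = 1584.00.

1584.00 dollars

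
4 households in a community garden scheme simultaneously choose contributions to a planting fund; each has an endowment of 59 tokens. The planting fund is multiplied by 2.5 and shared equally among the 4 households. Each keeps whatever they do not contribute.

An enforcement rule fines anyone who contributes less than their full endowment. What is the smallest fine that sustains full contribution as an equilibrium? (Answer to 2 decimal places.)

Given the others contribute fully, the best deviation is to contribute 0 (any partial contribution still incurs the fine and gives up units whose private return 0.6250 is below 1).
Deviating from 59 to 0 saves 59 tokens but forfeits the deviator's share of the drop in the planting fund: 2.5/4 × 59 = 36.87.
So the deviation gain is 59 − 36.87 = 22.13, and the fine must be at least 22.13 tokens to wipe it out.

22.13 tokens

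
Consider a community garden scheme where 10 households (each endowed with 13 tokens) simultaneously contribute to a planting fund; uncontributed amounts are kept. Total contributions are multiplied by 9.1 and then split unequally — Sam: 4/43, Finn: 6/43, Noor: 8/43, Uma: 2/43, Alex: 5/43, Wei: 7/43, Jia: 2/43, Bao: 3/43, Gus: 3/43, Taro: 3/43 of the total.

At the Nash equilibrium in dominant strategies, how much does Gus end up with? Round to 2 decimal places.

46.01 tokens

For player j, contributing a unit is worthwhile iff 9.1 × (j's share) ≥ 1, i.e. iff j's share is at least 0.1099.
The shares above 0.1099 belong to Finn, Noor, Alex and Wei, contributing 13 each; the remaining 6 contribute 0. Total contributed: 52.
Gus keeps 13 and receives 9.1 × 52 × 3/43 = 33.01 from the planting fund, for a payoff of 46.01.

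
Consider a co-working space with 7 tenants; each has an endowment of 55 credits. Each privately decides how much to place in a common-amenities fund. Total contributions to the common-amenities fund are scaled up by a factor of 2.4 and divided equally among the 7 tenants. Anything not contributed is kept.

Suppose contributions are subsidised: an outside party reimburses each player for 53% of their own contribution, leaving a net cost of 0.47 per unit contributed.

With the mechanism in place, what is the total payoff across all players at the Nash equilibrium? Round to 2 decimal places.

With the mechanism, a contributed unit returns (2.4/7) / 0.47 = 0.7295 per unit of net cost — still below 1 — so contributing 0 remains dominant for every player.
Everyone keeps their endowment and the group total is 7 × 55 = 385.

385.00 credits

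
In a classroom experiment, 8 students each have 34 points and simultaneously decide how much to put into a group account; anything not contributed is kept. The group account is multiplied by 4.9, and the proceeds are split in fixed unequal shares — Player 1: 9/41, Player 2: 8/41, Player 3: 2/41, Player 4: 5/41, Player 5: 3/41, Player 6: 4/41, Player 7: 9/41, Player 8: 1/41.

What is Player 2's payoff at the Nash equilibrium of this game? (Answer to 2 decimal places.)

99.01 points

For player j, contributing a unit is worthwhile iff 4.9 × (j's share) ≥ 1, i.e. iff j's share is at least 0.2041.
Player 1 and Player 7 are above the threshold, contributing 34 each; the remaining 6 contribute 0. Total contributed: 68.
Player 2 keeps 34 and receives 4.9 × 68 × 8/41 = 65.01 from the group account, for a payoff of 99.01.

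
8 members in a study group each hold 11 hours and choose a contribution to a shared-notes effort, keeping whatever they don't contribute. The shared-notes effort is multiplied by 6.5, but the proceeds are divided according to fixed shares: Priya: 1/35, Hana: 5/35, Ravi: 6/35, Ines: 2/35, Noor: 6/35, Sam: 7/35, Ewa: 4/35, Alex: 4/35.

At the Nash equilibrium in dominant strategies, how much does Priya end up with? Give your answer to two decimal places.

For player j, contributing a unit is worthwhile iff 6.5 × (j's share) ≥ 1, i.e. iff j's share is at least 0.1538.
Ravi, Noor and Sam clear that bar, contributing 11 each; the remaining 5 contribute 0. Total contributed: 33.
Priya keeps 11 and receives 6.5 × 33 × 1/35 = 6.13 from the shared-notes effort, for a payoff of 17.13.

17.13 hours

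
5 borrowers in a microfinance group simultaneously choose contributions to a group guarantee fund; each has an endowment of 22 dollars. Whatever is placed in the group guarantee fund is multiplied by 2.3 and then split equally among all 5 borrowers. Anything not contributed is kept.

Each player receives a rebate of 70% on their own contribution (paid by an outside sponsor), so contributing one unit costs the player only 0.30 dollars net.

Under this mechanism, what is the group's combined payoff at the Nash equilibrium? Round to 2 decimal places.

The effective private return per unit is now (2.3/5) / 0.30 = 1.5333 > 1, so every player's dominant strategy flips to full contribution.
At the Nash equilibrium everyone contributes 22. Group total payoff = 5 × (22 × 0.70 + 2.3 × 22) = 330.00.

330.00 dollars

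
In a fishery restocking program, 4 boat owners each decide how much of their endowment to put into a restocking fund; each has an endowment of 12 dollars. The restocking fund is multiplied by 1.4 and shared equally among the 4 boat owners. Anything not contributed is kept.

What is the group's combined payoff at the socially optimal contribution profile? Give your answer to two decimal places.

Each contributed unit returns 1.400 to the group as a whole (0.3500 to each of 4 players), which exceeds 1, so the social optimum is full contribution: group total = 1.400 × 48 = 67.20.

67.20 dollars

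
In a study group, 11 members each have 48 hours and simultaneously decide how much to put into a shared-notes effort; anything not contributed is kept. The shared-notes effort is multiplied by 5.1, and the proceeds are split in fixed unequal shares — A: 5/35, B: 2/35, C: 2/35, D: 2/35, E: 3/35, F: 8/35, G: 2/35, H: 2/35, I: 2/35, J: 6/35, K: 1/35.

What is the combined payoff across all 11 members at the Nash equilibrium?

724.80 hours

Each unit j contributes comes back to j as 5.1 × (j's share), so j prefers to contribute only if that share exceeds 1/5.1 = 0.1961; otherwise keeping the unit dominates.
The only share above 0.1961 is F's 8/35, contributing 48; the remaining 10 contribute 0. Total contributed: 48.
The shared-notes effort pays out 5.1 × 48 = 244.80 in total (split across the unequal shares, but the aggregate is all that matters for the group sum).
The 10 free-riders keep 48 each, adding 480. Group total = 480 + 244.80 = 724.80.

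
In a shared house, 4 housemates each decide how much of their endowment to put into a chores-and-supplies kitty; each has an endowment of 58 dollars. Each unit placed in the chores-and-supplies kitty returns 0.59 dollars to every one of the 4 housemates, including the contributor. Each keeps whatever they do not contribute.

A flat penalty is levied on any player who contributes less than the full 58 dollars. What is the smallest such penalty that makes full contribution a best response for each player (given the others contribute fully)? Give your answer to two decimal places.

23.78 dollars

Given the others contribute fully, the best deviation is to contribute 0 (any partial contribution still incurs the fine and gives up units whose private return 0.59 is below 1).
Deviating from 58 to 0 saves 58 dollars but forfeits the deviator's share of the drop in the chores-and-supplies kitty: 0.59 × 58 = 34.22.
So the deviation gain is 58 − 34.22 = 23.78, and the fine must be at least 23.78 dollars to wipe it out.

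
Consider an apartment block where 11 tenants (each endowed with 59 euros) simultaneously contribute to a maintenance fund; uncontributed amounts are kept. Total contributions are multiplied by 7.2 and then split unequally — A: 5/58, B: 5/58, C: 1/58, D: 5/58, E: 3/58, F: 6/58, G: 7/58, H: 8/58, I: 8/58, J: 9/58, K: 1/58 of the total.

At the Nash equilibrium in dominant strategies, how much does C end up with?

66.32 euros

Each unit j contributes comes back to j as 7.2 × (j's share), so j prefers to contribute only if that share exceeds 1/7.2 = 0.1389; otherwise keeping the unit dominates.
The only share above 0.1389 is J's 9/58, contributing 59; the remaining 10 contribute 0. Total contributed: 59.
C keeps 59 and receives 7.2 × 59 × 1/58 = 7.32 from the maintenance fund, for a payoff of 66.32.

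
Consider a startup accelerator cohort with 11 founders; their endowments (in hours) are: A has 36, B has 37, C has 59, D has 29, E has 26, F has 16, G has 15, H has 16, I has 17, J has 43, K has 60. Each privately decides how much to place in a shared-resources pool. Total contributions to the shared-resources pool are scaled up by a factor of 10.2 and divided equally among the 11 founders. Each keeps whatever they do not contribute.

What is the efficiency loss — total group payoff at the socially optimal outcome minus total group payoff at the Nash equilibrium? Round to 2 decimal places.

The private return per contributed unit is 10.2/11 = 0.9273 < 1 for every player regardless of endowment, so the Nash equilibrium is zero contribution and the group total is Σ E_j = 36 + 37 + 59 + 29 + 26 + 16 + 15 + 16 + 17 + 43 + 60 = 354.
Each contributed unit returns 10.200 to the group, so the social optimum is full contribution by everyone: group total = 10.200 × 354 = 3610.80.
Efficiency loss = (10.200 − 1) × 354 = 3256.80.

3256.80 hours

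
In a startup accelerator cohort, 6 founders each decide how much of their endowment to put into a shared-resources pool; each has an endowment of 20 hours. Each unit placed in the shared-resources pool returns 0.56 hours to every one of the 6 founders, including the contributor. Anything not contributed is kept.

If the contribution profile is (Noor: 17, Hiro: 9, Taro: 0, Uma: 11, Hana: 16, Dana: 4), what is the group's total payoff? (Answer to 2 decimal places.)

254.52 hours

Total contributed: 17 + 9 + 0 + 11 + 16 + 4 = 57; total kept: 6 × 20 − 57 = 63.
The shared-resources pool pays out 0.56 × 6 × 57 = 191.52 in aggregate.
Group total = 63 + 191.52 = 254.52.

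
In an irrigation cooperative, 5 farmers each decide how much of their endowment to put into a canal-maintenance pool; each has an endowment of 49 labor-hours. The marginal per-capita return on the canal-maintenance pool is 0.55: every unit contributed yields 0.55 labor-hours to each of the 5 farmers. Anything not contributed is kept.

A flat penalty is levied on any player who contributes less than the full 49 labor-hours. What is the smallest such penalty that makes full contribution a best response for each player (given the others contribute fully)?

22.05 labor-hours

Given the others contribute fully, the best deviation is to contribute 0 (any partial contribution still incurs the fine and gives up units whose private return 0.55 is below 1).
Deviating from 49 to 0 saves 49 labor-hours but forfeits the deviator's share of the drop in the canal-maintenance pool: 0.55 × 49 = 26.95.
So the deviation gain is 49 − 26.95 = 22.05, and the fine must be at least 22.05 labor-hours to wipe it out.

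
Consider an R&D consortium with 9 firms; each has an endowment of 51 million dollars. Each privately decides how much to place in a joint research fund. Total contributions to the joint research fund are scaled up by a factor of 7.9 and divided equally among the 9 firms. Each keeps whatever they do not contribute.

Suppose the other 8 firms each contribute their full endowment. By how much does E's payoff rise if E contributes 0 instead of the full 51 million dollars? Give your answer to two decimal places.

Switching from a contribution of 51 to 0 lets E keep an extra 51 million dollars, but lowers the joint research fund by 51, which costs E their own share of that drop: 7.9/9 × 51 = 44.77.
Net gain = 51 − 44.77 = 6.23. The private return per contributed unit (0.8778) is below 1, so free-riding is indeed the best response regardless of what the others do.

6.23 million dollars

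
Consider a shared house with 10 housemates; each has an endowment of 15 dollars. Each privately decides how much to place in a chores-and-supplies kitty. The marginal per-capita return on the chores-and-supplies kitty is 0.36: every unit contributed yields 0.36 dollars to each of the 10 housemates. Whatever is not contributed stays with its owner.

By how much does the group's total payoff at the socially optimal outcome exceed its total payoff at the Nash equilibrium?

390.00 dollars

The private return per contributed unit is 0.36 < 1, so contributing 0 is dominant for every player. At the Nash equilibrium everyone keeps their 15, and the group total is 10 × 15 = 150.
Each contributed unit returns 3.600 to the group as a whole (0.36 to each of 10 players), which exceeds 1, so the social optimum is full contribution: group total = 3.600 × 150 = 540.00.
Efficiency loss = 540.00 − 150 = 390.00.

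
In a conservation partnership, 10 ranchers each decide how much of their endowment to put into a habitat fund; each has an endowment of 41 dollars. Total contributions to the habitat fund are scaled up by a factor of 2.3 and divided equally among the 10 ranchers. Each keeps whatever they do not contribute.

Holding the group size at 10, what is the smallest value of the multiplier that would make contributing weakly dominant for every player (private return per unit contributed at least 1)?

10

A contributed unit returns (multiplier)/10 to its contributor.
This reaches 1 exactly when the multiplier is 10.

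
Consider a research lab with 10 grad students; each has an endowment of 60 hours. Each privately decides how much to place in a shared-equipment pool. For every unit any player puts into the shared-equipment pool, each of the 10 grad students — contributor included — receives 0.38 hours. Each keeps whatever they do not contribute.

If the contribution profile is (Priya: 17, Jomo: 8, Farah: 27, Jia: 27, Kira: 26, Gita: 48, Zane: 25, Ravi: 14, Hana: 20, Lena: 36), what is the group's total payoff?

Total contributed: 17 + 8 + 27 + 27 + 26 + 48 + 25 + 14 + 20 + 36 = 248; total kept: 10 × 60 − 248 = 352.
The shared-equipment pool pays out 0.38 × 10 × 248 = 942.40 in aggregate.
Group total = 352 + 942.40 = 1294.40.

1294.40 hours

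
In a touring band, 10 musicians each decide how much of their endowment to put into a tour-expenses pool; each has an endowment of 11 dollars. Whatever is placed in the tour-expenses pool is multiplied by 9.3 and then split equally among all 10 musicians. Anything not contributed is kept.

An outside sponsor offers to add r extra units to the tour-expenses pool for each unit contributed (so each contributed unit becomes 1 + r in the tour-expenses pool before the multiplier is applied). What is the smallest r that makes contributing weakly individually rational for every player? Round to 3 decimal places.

With matching at rate r, one contributed unit becomes (1 + r) in the tour-expenses pool and returns 9.3 × (1 + r) / 10 to the contributor.
Setting this equal to 1: 1 + r = 10/9.3 = 1.0753.
So the minimum matching rate is r = 1.0753 − 1 = 0.075.

0.075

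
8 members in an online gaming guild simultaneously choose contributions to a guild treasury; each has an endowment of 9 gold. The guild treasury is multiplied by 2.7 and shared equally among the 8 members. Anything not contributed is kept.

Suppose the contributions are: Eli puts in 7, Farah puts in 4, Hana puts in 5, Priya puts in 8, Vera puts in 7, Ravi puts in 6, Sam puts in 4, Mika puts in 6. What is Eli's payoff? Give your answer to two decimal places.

Total contributed: 7 + 4 + 5 + 8 + 7 + 6 + 4 + 6 = 47.
Each receives 2.7 × 47 / 8 = 15.86 from the guild treasury.
Eli keeps 9 − 7 = 2, so Eli's payoff is 2 + 15.86 = 17.86.

17.86 gold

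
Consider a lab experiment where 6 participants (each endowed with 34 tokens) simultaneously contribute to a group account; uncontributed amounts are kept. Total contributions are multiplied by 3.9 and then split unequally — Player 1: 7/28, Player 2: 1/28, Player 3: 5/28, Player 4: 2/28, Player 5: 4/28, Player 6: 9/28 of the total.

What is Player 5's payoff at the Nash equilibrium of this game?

52.94 tokens

For player j, contributing a unit is worthwhile iff 3.9 × (j's share) ≥ 1, i.e. iff j's share is at least 0.2564.
The only share above 0.2564 is Player 6's 9/28, contributing 34; the remaining 5 contribute 0. Total contributed: 34.
Player 5 keeps 34 and receives 3.9 × 34 × 4/28 = 18.94 from the group account, for a payoff of 52.94.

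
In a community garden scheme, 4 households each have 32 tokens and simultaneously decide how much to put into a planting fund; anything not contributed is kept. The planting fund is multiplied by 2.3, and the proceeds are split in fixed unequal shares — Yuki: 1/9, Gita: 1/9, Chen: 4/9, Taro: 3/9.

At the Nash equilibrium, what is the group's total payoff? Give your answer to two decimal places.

Each unit j contributes comes back to j as 2.3 × (j's share), so j prefers to contribute only if that share exceeds 1/2.3 = 0.4348; otherwise keeping the unit dominates.
The only share above 0.4348 is Chen's 4/9, contributing 32; the remaining 3 contribute 0. Total contributed: 32.
The planting fund pays out 2.3 × 32 = 73.60 in total (split across the unequal shares, but the aggregate is all that matters for the group sum).
The 3 free-riders keep 32 each, adding 96. Group total = 96 + 73.60 = 169.60.

169.60 tokens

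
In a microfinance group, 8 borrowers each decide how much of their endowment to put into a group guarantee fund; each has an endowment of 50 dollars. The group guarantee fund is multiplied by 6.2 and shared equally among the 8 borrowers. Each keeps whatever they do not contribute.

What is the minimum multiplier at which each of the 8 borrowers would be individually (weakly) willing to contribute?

A contributed unit returns (multiplier)/8 to its contributor.
This reaches 1 exactly when the multiplier is 8.

8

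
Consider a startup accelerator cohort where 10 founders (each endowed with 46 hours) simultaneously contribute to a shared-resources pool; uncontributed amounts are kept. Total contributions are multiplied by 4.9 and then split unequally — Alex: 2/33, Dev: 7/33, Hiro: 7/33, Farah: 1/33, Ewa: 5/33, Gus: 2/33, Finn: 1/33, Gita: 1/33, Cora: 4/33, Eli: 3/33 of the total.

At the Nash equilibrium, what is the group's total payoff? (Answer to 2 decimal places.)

818.80 hours

Player j's private return per contributed unit is 4.9 × (j's share). Contributing is weakly dominant for j when that share is at least 1/4.9 = 0.2041, and contributing 0 is dominant otherwise.
Dev and Hiro clear that bar, contributing 46 each; the remaining 8 contribute 0. Total contributed: 92.
The shared-resources pool pays out 4.9 × 92 = 450.80 in total (split across the unequal shares, but the aggregate is all that matters for the group sum).
The 8 free-riders keep 46 each, adding 368. Group total = 368 + 450.80 = 818.80.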